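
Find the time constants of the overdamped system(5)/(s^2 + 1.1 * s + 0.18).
Overdamped: real poles at -0.2, -0.9. τ = -1/pole → τ₁ = 5, τ₂ = 1.111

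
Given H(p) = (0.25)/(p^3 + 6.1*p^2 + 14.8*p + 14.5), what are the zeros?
Numerator is a nonzero constant (0.25) → Zeros: none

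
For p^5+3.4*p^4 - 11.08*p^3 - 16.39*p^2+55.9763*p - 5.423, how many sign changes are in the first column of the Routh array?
Routh array:
p^5: [1, -11.08, 55.9763]; p^4: [3.4, -16.39, -5.423]; p^3: [-6.25941, 57.5713]; p^2: [14.8817, -5.423]; p^1: [55.2903]; p^0: [-5.423]
First column: [1, 3.4, -6.25941, 14.8817, 55.2903, -5.423]. Sign changes = 3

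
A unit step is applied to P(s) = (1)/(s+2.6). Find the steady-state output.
FVT: lim_{t→∞} y(t) = lim_{s→0} s*Y(s) where Y(s) = P(s)/s.
= lim_{s→0} P(s) = P(0) = num(0)/den(0) = 1/2.6 = 0.3846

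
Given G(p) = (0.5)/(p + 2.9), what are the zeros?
Numerator is a nonzero constant (0.5) → Zeros: none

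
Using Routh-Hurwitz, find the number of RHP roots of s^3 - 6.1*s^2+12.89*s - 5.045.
Routh array:
s^3: [1, 12.89]; s^2: [-6.1, -5.045]; s^1: [12.063]; s^0: [-5.045]
First column: [1, -6.1, 12.063, -5.045]. Sign changes = RHP roots = 3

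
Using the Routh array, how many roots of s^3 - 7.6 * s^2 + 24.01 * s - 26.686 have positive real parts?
Routh array:
s^3: [1, 24.01]; s^2: [-7.6, -26.686]; s^1: [20.4987]; s^0: [-26.686]
First column: [1, -7.6, 20.4987, -26.686]. Sign changes = RHP roots = 3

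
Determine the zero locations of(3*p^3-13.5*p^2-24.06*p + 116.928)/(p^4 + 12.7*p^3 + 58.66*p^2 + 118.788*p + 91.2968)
Set numerator = 0: 3*p^3 - 13.5*p^2 - 24.06*p + 116.928 = 3*(p + 2.9)(p - 4.2)(p - 3.2) = 0 → Zeros: -2.9, 3.2, 4.2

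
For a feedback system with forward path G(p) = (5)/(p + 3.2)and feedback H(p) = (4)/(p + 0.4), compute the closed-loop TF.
Closed-loop T = G/(1+GH).
Numerator: G_num * H_den = 5*p + 2.
Denominator: G_den * H_den + G_num * H_num = (p^2 + 3.6*p + 1.28) + (20) = p^2 + 3.6*p + 21.28.
T(p) = (5*p + 2)/(p^2 + 3.6*p + 21.28)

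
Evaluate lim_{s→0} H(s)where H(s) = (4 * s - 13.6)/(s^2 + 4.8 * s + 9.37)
DC gain = H(0) = num(0)/den(0) = -13.6/9.37 = -1.451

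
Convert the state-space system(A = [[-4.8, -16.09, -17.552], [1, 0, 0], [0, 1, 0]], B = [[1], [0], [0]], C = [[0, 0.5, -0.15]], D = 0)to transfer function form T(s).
T(s) = C(sI - A)⁻¹B + D.
Characteristic polynomial det(sI - A) = s^3 + 4.8*s^2 + 16.09*s + 17.552.
Numerator from C·adj(sI-A)·B + D·det(sI-A) = 0.5*s - 0.15.
T(s) = (0.5*s - 0.15)/(s^3 + 4.8*s^2 + 16.09*s + 17.552)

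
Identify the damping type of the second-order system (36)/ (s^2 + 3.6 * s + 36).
Standard form: ωn²/(s²+2ζωn·s+ωn²) gives ωn=6, ζ=0.3.
Underdamped (ζ = 0.3 < 1)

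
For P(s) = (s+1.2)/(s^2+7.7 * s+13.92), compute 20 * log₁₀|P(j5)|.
Substitute s = j*5: P(j5) = 0.111652 - 0.0633015j.
|P(j5)| = sqrt(Re² + Im²) = 0.1283.
20*log₁₀(0.1283) = -17.83 dB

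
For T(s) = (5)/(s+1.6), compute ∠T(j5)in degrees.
Substitute s = j*5: T(j5) = 0.290276 - 0.907112j.
∠T(j5) = atan2(Im, Re) = atan2(-0.907112, 0.290276) = -72.26°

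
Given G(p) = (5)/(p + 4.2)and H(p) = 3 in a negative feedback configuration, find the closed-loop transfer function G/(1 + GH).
Closed-loop T = G/(1+GH).
Numerator: G_num * H_den = 5.
Denominator: G_den * H_den + G_num * H_num = (p + 4.2) + (15) = p + 19.2.
T(p) = (5)/(p + 19.2)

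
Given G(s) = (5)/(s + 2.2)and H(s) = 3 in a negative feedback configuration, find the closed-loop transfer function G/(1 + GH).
Closed-loop T = G/(1+GH).
Numerator: G_num * H_den = 5.
Denominator: G_den * H_den + G_num * H_num = (s + 2.2) + (15) = s + 17.2.
T(s) = (5)/(s + 17.2)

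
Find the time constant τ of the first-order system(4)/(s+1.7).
First-order system: τ = -1/pole. Pole = -1.7. τ = -1/(-1.7) = 0.5882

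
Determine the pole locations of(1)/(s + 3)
Set denominator = 0: s + 3 = 0 → Poles: -3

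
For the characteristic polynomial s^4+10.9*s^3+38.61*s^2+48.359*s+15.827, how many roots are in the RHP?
s^4 + 10.9*s^3 + 38.61*s^2 + 48.359*s + 15.827 = (s + 0.5)(s + 4.9)(s + 3.8)(s + 1.7). Poles: -0.5, -1.7, -3.8, -4.9. RHP poles (Re>0): 0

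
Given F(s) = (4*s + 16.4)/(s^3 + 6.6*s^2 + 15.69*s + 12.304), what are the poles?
Set denominator = 0: s^3 + 6.6*s^2 + 15.69*s + 12.304 = (s + 1.6)(s^2 + 5*s + 7.69) = 0 → Poles: -1.6, -2.5 + 1.2j, -2.5 - 1.2j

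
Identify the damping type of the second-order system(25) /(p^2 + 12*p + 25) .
Standard form: ωn²/(p²+2ζωn·p+ωn²) gives ωn=5, ζ=1.2.
Overdamped (ζ = 1.2 > 1)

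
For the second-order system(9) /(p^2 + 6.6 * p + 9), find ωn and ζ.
Standard form: ωn²/(p²+2ζωn·p+ωn²).
const=9=ωn² → ωn=3, p coeff=6.6=2ζωn → ζ=1.1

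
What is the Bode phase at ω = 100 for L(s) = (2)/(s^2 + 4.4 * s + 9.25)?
Substitute s = j*100: L(j100) = -0.000199798 - 8.79924e-06j.
∠L(j100) = atan2(Im, Re) = atan2(-8.79924e-06, -0.000199798) = -177.48°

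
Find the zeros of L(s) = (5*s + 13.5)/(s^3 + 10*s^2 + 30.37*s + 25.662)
Set numerator = 0: 5*s + 13.5 = 0 → Zeros: -2.7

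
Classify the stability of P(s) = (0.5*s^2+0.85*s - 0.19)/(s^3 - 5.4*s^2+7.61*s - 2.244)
Denominator: s^3 - 5.4*s^2 + 7.61*s - 2.244 = (s - 3.3)(s - 1.7)(s - 0.4). Poles: 0.4, 1.7, 3.3. Unstable (3 pole(s) in RHP)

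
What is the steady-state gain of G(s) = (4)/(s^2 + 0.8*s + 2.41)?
DC gain = G(0) = num(0)/den(0) = 4/2.41 = 1.66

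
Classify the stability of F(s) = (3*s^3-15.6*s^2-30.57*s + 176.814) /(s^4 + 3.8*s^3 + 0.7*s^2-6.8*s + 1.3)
Denominator: s^4 + 3.8*s^3 + 0.7*s^2 - 6.8*s + 1.3 = (s - 0.2)(s - 1)(s^2 + 5*s + 6.5). Poles: -2.5 + 0.5j, -2.5 - 0.5j, 0.2, 1. Unstable (2 pole(s) in RHP)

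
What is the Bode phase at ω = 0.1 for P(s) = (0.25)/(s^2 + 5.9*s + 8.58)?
Substitute s = j*0.1: P(j0.1) = 0.0290339 - 0.00199883j.
∠P(j0.1) = atan2(Im, Re) = atan2(-0.00199883, 0.0290339) = -3.94°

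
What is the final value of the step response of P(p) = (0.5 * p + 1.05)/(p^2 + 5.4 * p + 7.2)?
FVT: lim_{t→∞} y(t) = lim_{p→0} p*Y(p) where Y(p) = P(p)/p.
= lim_{p→0} P(p) = P(0) = num(0)/den(0) = 1.05/7.2 = 0.1458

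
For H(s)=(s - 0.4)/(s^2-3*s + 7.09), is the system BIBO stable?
Denominator: s^2 - 3*s + 7.09. Poles: 1.5 + 2.2j, 1.5 - 2.2j. All Re(p)<0: No (unstable)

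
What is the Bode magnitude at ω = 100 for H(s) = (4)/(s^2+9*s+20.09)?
Substitute s = j*100: H(j100) = -0.000397572 - 3.58535e-05j.
|H(j100)| = sqrt(Re² + Im²) = 0.0003992.
20*log₁₀(0.0003992) = -67.98 dB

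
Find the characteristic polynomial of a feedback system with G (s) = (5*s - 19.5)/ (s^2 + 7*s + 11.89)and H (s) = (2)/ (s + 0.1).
Characteristic poly = G_den * H_den + G_num * H_num = (s^3 + 7.1*s^2 + 12.59*s + 1.189) + (10*s - 39) = s^3 + 7.1*s^2 + 22.59*s - 37.811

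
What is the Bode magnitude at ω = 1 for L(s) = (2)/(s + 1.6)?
Substitute s = j*1: L(j1) = 0.898876 - 0.561798j.
|L(j1)| = sqrt(Re² + Im²) = 1.06.
20*log₁₀(1.06) = 0.51 dB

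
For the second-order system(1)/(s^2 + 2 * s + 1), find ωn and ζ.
Standard form: ωn²/(s²+2ζωn·s+ωn²).
const=1=ωn² → ωn=1, s coeff=2=2ζωn → ζ=1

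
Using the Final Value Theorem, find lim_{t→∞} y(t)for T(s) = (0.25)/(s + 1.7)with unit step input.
FVT: lim_{t→∞} y(t) = lim_{s→0} s*Y(s) where Y(s) = T(s)/s.
= lim_{s→0} T(s) = T(0) = num(0)/den(0) = 0.25/1.7 = 0.1471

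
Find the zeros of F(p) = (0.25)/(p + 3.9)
Numerator is a nonzero constant (0.25) → Zeros: none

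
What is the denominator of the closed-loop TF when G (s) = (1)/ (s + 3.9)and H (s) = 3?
Characteristic poly = G_den * H_den + G_num * H_num = (s + 3.9) + (3) = s + 6.9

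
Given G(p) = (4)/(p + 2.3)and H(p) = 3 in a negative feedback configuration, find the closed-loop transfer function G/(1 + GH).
Closed-loop T = G/(1+GH).
Numerator: G_num * H_den = 4.
Denominator: G_den * H_den + G_num * H_num = (p + 2.3) + (12) = p + 14.3.
T(p) = (4)/(p + 14.3)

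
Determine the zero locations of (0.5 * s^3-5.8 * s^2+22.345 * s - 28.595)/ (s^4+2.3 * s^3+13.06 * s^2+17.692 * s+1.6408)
Set numerator = 0: 0.5*s^3 - 5.8*s^2 + 22.345*s - 28.595 = 0.5*(s - 3.8)(s - 3.5)(s - 4.3) = 0 → Zeros: 3.5, 3.8, 4.3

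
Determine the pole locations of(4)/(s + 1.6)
Set denominator = 0: s + 1.6 = 0 → Poles: -1.6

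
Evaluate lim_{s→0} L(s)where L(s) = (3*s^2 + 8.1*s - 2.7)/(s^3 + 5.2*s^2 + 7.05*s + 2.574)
DC gain = L(0) = num(0)/den(0) = -2.7/2.574 = -1.049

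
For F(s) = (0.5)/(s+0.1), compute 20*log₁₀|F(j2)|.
Substitute s = j*2: F(j2) = 0.0124688 - 0.249377j.
|F(j2)| = sqrt(Re² + Im²) = 0.2497.
20*log₁₀(0.2497) = -12.05 dB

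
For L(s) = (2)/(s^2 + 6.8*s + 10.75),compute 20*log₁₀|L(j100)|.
Substitute s = j*100: L(j100) = -0.000199292 - 1.35664e-05j.
|L(j100)| = sqrt(Re² + Im²) = 0.0001998.
20*log₁₀(0.0001998) = -73.99 dB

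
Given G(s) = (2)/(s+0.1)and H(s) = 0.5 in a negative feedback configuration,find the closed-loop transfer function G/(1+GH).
Closed-loop T = G/(1+GH).
Numerator: G_num * H_den = 2.
Denominator: G_den * H_den + G_num * H_num = (s + 0.1) + (1) = s + 1.1.
T(s) = (2)/(s + 1.1)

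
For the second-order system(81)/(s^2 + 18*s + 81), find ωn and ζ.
Standard form: ωn²/(s²+2ζωn·s+ωn²).
const=81=ωn² → ωn=9, s coeff=18=2ζωn → ζ=1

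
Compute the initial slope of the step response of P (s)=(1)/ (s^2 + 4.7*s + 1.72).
IVT: y'(0⁺) = lim_{s→∞} s²·Y(s) = lim_{s→∞} s·P(s).
deg(num) = 0, deg(den) = 2, relative degree = 2 ≥ 2, so s·P(s) → 0. Initial slope = 0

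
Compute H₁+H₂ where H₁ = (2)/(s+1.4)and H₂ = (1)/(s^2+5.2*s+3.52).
Parallel: H = H₁ + H₂ = (n₁·d₂ + n₂·d₁)/(d₁·d₂).
n₁·d₂ = 2*s^2 + 10.4*s + 7.04. n₂·d₁ = s + 1.4. Sum = 2*s^2 + 11.4*s + 8.44. d₁·d₂ = s^3 + 6.6*s^2 + 10.8*s + 4.928.
H(s) = (2*s^2 + 11.4*s + 8.44)/(s^3 + 6.6*s^2 + 10.8*s + 4.928)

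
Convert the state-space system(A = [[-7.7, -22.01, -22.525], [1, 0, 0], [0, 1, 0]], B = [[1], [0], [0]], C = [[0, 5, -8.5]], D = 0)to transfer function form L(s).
L(s) = C(sI - A)⁻¹B + D.
Characteristic polynomial det(sI - A) = s^3 + 7.7*s^2 + 22.01*s + 22.525.
Numerator from C·adj(sI-A)·B + D·det(sI-A) = 5*s - 8.5.
L(s) = (5*s - 8.5)/(s^3 + 7.7*s^2 + 22.01*s + 22.525)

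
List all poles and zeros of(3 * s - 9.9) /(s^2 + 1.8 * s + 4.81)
Set denominator = 0: s^2 + 1.8*s + 4.81 = 0 → Poles: -0.9 + 2j, -0.9 - 2j
Set numerator = 0: 3*s - 9.9 = 0 → Zeros: 3.3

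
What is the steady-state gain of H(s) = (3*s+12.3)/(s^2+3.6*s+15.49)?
DC gain = H(0) = num(0)/den(0) = 12.3/15.49 = 0.7941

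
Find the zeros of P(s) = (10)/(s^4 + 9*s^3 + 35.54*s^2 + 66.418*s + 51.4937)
Numerator is a nonzero constant (10) → Zeros: none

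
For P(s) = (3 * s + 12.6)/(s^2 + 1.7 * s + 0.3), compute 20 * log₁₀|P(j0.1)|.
Substitute s = j*0.1: P(j0.1) = 32.7876 - 18.1858j.
|P(j0.1)| = sqrt(Re² + Im²) = 37.49.
20*log₁₀(37.49) = 31.48 dB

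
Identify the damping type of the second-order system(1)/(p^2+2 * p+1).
Standard form: ωn²/(p²+2ζωn·p+ωn²) gives ωn=1, ζ=1.
Critically damped (ζ = 1)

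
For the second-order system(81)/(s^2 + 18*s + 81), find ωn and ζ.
Standard form: ωn²/(s²+2ζωn·s+ωn²).
const=81=ωn² → ωn=9, s coeff=18=2ζωn → ζ=1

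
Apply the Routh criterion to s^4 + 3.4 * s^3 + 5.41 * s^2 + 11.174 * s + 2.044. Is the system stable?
Routh array:
s^4: [1, 5.41, 2.044]; s^3: [3.4, 11.174]; s^2: [2.12353, 2.044]; s^1: [7.90134]; s^0: [2.044]
First column: [1, 3.4, 2.12353, 7.90134, 2.044]. Sign changes = 0.
Yes, stable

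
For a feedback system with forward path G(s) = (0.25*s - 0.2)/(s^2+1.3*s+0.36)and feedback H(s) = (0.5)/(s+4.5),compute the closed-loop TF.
Closed-loop T = G/(1+GH).
Numerator: G_num * H_den = 0.25*s^2 + 0.925*s - 0.9.
Denominator: G_den * H_den + G_num * H_num = (s^3 + 5.8*s^2 + 6.21*s + 1.62) + (0.125*s - 0.1) = s^3 + 5.8*s^2 + 6.335*s + 1.52.
T(s) = (0.25*s^2 + 0.925*s - 0.9)/(s^3 + 5.8*s^2 + 6.335*s + 1.52)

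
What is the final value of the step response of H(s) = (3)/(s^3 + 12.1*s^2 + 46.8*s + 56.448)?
FVT: lim_{t→∞} y(t) = lim_{s→0} s*Y(s) where Y(s) = H(s)/s.
= lim_{s→0} H(s) = H(0) = num(0)/den(0) = 3/56.448 = 0.05315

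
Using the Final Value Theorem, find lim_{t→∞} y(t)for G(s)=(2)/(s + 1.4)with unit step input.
FVT: lim_{t→∞} y(t) = lim_{s→0} s*Y(s) where Y(s) = G(s)/s.
= lim_{s→0} G(s) = G(0) = num(0)/den(0) = 2/1.4 = 1.429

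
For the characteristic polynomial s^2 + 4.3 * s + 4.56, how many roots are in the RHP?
s^2 + 4.3*s + 4.56 = (s + 1.9)(s + 2.4). Poles: -1.9, -2.4. RHP poles (Re>0): 0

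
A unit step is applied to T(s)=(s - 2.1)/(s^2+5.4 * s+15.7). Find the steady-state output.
FVT: lim_{t→∞} y(t) = lim_{s→0} s*Y(s) where Y(s) = T(s)/s.
= lim_{s→0} T(s) = T(0) = num(0)/den(0) = -2.1/15.7 = -0.1338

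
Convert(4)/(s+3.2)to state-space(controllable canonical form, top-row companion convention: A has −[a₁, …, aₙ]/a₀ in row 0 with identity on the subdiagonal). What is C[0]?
Reachable canonical form: C = numerator coefficients (right-aligned, zero-padded to length n).
num = 4, C = [[4]].
C[0] = 4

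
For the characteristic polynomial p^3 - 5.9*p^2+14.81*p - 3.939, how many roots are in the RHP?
p^3 - 5.9*p^2 + 14.81*p - 3.939 = (p - 0.3)(p^2 - 5.6*p + 13.13). Poles: 0.3, 2.8 + 2.3j, 2.8 - 2.3j. RHP poles (Re>0): 3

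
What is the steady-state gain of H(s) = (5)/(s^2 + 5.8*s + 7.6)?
DC gain = H(0) = num(0)/den(0) = 5/7.6 = 0.6579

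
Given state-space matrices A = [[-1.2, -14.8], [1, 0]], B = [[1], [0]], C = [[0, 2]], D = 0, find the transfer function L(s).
L(s) = C(sI - A)⁻¹B + D.
Characteristic polynomial det(sI - A) = s^2 + 1.2*s + 14.8.
Numerator from C·adj(sI-A)·B + D·det(sI-A) = 2.
L(s) = (2)/(s^2 + 1.2*s + 14.8)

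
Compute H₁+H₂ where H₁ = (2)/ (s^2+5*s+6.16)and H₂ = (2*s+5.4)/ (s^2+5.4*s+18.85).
Parallel: H = H₁ + H₂ = (n₁·d₂ + n₂·d₁)/(d₁·d₂).
n₁·d₂ = 2*s^2 + 10.8*s + 37.7. n₂·d₁ = 2*s^3 + 15.4*s^2 + 39.32*s + 33.264. Sum = 2*s^3 + 17.4*s^2 + 50.12*s + 70.964. d₁·d₂ = s^4 + 10.4*s^3 + 52.01*s^2 + 127.514*s + 116.116.
H(s) = (2*s^3 + 17.4*s^2 + 50.12*s + 70.964)/(s^4 + 10.4*s^3 + 52.01*s^2 + 127.514*s + 116.116)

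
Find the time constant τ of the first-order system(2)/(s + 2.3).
First-order system: τ = -1/pole. Pole = -2.3. τ = -1/(-2.3) = 0.4348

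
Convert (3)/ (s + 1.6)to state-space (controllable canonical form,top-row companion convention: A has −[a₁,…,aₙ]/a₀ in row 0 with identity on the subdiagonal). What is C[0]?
Reachable canonical form: C = numerator coefficients (right-aligned, zero-padded to length n).
num = 3, C = [[3]].
C[0] = 3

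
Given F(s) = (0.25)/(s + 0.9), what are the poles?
Set denominator = 0: s + 0.9 = 0 → Poles: -0.9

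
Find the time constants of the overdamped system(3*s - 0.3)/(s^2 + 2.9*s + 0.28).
Overdamped: real poles at -2.8, -0.1. τ = -1/pole → τ₁ = 0.3571, τ₂ = 10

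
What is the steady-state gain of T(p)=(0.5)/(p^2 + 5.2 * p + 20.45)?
DC gain = T(0) = num(0)/den(0) = 0.5/20.45 = 0.02445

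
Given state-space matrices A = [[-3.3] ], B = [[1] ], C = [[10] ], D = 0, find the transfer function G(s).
G(s) = C(sI - A)⁻¹B + D.
Characteristic polynomial det(sI - A) = s + 3.3.
Numerator from C·adj(sI-A)·B + D·det(sI-A) = 10.
G(s) = (10)/(s + 3.3)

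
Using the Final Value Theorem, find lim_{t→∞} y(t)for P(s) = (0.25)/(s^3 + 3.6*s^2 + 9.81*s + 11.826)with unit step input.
FVT: lim_{t→∞} y(t) = lim_{s→0} s*Y(s) where Y(s) = P(s)/s.
= lim_{s→0} P(s) = P(0) = num(0)/den(0) = 0.25/11.826 = 0.02114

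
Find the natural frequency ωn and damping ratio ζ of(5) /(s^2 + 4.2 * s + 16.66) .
Underdamped: complex pole -2.1 + 3.5j. ωn = |pole| = 4.082, ζ = -Re(pole)/ωn = 0.5145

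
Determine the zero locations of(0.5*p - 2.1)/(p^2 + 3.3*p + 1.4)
Set numerator = 0: 0.5*p - 2.1 = 0 → Zeros: 4.2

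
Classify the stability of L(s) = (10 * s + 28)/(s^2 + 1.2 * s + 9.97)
Denominator: s^2 + 1.2*s + 9.97. Poles: -0.6 + 3.1j, -0.6 - 3.1j. Stable (all poles in LHP)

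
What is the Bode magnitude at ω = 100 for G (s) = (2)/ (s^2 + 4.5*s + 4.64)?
Substitute s = j*100: G(j100) = -0.000199688 - 8.99014e-06j.
|G(j100)| = sqrt(Re² + Im²) = 0.0001999.
20*log₁₀(0.0001999) = -73.98 dB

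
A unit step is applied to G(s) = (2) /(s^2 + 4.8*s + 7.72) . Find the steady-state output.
FVT: lim_{t→∞} y(t) = lim_{s→0} s*Y(s) where Y(s) = G(s)/s.
= lim_{s→0} G(s) = G(0) = num(0)/den(0) = 2/7.72 = 0.2591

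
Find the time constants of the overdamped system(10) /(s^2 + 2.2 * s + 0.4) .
Overdamped: real poles at -0.2, -2. τ = -1/pole → τ₁ = 5, τ₂ = 0.5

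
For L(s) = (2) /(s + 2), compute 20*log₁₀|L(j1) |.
Substitute s = j*1: L(j1) = 0.8 - 0.4j.
|L(j1)| = sqrt(Re² + Im²) = 0.8944.
20*log₁₀(0.8944) = -0.97 dB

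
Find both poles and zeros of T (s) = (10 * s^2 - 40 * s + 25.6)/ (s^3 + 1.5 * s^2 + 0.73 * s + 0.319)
Set denominator = 0: s^3 + 1.5*s^2 + 0.73*s + 0.319 = (s + 1.1)(s^2 + 0.4*s + 0.29) = 0 → Poles: -0.2 + 0.5j, -0.2 - 0.5j, -1.1
Set numerator = 0: 10*s^2 - 40*s + 25.6 = 10*(s - 0.8)(s - 3.2) = 0 → Zeros: 0.8, 3.2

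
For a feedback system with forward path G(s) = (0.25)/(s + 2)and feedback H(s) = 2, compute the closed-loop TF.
Closed-loop T = G/(1+GH).
Numerator: G_num * H_den = 0.25.
Denominator: G_den * H_den + G_num * H_num = (s + 2) + (0.5) = s + 2.5.
T(s) = (0.25)/(s + 2.5)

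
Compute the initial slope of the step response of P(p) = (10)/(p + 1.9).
IVT: y'(0⁺) = lim_{p→∞} p²·Y(p) = lim_{p→∞} p·P(p).
deg(num) = 0, deg(den) = 1, relative degree = 1, so p·P(p) → (leading num)/(leading den) = 10/1 = 10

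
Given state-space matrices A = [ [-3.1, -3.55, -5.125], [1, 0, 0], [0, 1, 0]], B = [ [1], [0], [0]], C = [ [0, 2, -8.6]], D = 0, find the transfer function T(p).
T(p) = C(pI - A)⁻¹B + D.
Characteristic polynomial det(pI - A) = p^3 + 3.1*p^2 + 3.55*p + 5.125.
Numerator from C·adj(pI-A)·B + D·det(pI-A) = 2*p - 8.6.
T(p) = (2*p - 8.6)/(p^3 + 3.1*p^2 + 3.55*p + 5.125)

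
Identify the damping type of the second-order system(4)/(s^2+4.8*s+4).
Standard form: ωn²/(s²+2ζωn·s+ωn²) gives ωn=2, ζ=1.2.
Overdamped (ζ = 1.2 > 1)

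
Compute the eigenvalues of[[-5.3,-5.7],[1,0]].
Eigenvalues solve det(λI - A) = 0.
Characteristic polynomial: λ^2 + 5.3*λ + 5.7 = 0.
Factor: (λ + 1.5)(λ + 3.8) = 0.
Roots: -1.5, -3.8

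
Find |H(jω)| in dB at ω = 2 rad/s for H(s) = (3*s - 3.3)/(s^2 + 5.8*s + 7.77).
Substitute s = j*2: H(j2) = 0.384203 + 0.409349j.
|H(j2)| = sqrt(Re² + Im²) = 0.5614.
20*log₁₀(0.5614) = -5.01 dB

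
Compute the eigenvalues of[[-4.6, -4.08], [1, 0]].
Eigenvalues solve det(λI - A) = 0.
Characteristic polynomial: λ^2 + 4.6*λ + 4.08 = 0.
Factor: (λ + 3.4)(λ + 1.2) = 0.
Roots: -1.2, -3.4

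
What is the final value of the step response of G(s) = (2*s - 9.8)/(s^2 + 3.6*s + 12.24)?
FVT: lim_{t→∞} y(t) = lim_{s→0} s*Y(s) where Y(s) = G(s)/s.
= lim_{s→0} G(s) = G(0) = num(0)/den(0) = -9.8/12.24 = -0.8007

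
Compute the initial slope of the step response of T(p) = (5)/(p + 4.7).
IVT: y'(0⁺) = lim_{p→∞} p²·Y(p) = lim_{p→∞} p·T(p).
deg(num) = 0, deg(den) = 1, relative degree = 1, so p·T(p) → (leading num)/(leading den) = 5/1 = 5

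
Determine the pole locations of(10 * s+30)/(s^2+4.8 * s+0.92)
Set denominator = 0: s^2 + 4.8*s + 0.92 = (s + 0.2)(s + 4.6) = 0 → Poles: -0.2, -4.6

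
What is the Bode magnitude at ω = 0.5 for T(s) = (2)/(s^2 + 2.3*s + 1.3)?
Substitute s = j*0.5: T(j0.5) = 0.865979 - 0.948454j.
|T(j0.5)| = sqrt(Re² + Im²) = 1.284.
20*log₁₀(1.284) = 2.17 dB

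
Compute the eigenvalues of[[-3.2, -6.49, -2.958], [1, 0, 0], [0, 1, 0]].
Eigenvalues solve det(λI - A) = 0.
Characteristic polynomial: λ^3 + 3.2*λ^2 + 6.49*λ + 2.958 = 0.
Factor: (λ + 0.6)(λ^2 + 2.6*λ + 4.93) = 0.
Roots: -0.6, -1.3 + 1.8j, -1.3 - 1.8j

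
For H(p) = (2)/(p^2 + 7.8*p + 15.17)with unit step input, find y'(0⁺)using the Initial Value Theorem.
IVT: y'(0⁺) = lim_{p→∞} p²·Y(p) = lim_{p→∞} p·H(p).
deg(num) = 0, deg(den) = 2, relative degree = 2 ≥ 2, so p·H(p) → 0. Initial slope = 0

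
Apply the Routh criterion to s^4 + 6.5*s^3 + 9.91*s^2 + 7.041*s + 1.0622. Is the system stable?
Routh array:
s^4: [1, 9.91, 1.0622]; s^3: [6.5, 7.041]; s^2: [8.82677, 1.0622]; s^1: [6.2588]; s^0: [1.0622]
First column: [1, 6.5, 8.82677, 6.2588, 1.0622]. Sign changes = 0.
Yes, stable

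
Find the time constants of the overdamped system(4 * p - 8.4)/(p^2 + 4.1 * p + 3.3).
Overdamped: real poles at -1.1, -3. τ = -1/pole → τ₁ = 0.9091, τ₂ = 0.3333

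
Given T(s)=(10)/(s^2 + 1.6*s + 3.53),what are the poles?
Set denominator = 0: s^2 + 1.6*s + 3.53 = 0 → Poles: -0.8 + 1.7j, -0.8 - 1.7j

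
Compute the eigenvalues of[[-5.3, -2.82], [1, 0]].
Eigenvalues solve det(λI - A) = 0.
Characteristic polynomial: λ^2 + 5.3*λ + 2.82 = 0.
Factor: (λ + 0.6)(λ + 4.7) = 0.
Roots: -0.6, -4.7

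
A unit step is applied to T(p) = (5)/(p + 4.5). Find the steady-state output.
FVT: lim_{t→∞} y(t) = lim_{p→0} p*Y(p) where Y(p) = T(p)/p.
= lim_{p→0} T(p) = T(0) = num(0)/den(0) = 5/4.5 = 1.111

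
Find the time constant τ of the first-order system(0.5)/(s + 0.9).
First-order system: τ = -1/pole. Pole = -0.9. τ = -1/(-0.9) = 1.111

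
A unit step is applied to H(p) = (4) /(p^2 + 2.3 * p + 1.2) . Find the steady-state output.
FVT: lim_{t→∞} y(t) = lim_{p→0} p*Y(p) where Y(p) = H(p)/p.
= lim_{p→0} H(p) = H(0) = num(0)/den(0) = 4/1.2 = 3.333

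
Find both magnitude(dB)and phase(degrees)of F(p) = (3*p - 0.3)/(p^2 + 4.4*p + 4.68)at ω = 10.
Substitute p = j*10: F(j10) = 0.122356 - 0.258249j.
|F| = 20*log₁₀(sqrt(Re²+Im²)) = -10.88 dB.
∠F = atan2(Im, Re) = -64.65°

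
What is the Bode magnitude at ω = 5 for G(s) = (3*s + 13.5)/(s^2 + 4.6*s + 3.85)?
Substitute s = j*5: G(j5) = 0.0609174 - 0.642974j.
|G(j5)| = sqrt(Re² + Im²) = 0.6459.
20*log₁₀(0.6459) = -3.80 dB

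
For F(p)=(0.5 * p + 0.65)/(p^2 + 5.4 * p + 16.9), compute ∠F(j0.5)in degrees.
Substitute p = j*0.5: F(j0.5) = 0.0404112 + 0.00846184j.
∠F(j0.5) = atan2(Im, Re) = atan2(0.00846184, 0.0404112) = 11.83°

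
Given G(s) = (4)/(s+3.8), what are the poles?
Set denominator = 0: s + 3.8 = 0 → Poles: -3.8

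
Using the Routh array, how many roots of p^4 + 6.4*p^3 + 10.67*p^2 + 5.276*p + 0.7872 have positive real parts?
Routh array:
p^4: [1, 10.67, 0.7872]; p^3: [6.4, 5.276]; p^2: [9.84563, 0.7872]; p^1: [4.76429]; p^0: [0.7872]
First column: [1, 6.4, 9.84563, 4.76429, 0.7872]. Sign changes = RHP roots = 0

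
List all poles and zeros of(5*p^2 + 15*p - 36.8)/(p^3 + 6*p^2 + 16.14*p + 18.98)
Set denominator = 0: p^3 + 6*p^2 + 16.14*p + 18.98 = (p + 2.6)(p^2 + 3.4*p + 7.3) = 0 → Poles: -1.7 + 2.1j, -1.7 - 2.1j, -2.6
Set numerator = 0: 5*p^2 + 15*p - 36.8 = 5*(p - 1.6)(p + 4.6) = 0 → Zeros: -4.6, 1.6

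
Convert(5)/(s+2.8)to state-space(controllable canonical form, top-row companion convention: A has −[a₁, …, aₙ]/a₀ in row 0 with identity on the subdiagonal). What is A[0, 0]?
Reachable canonical form for den = s + 2.8: top row of A = -[a₁,a₂,...,aₙ]/a₀, ones on the subdiagonal, zeros elsewhere.
A = [[-2.8]].
A[0,0] = -2.8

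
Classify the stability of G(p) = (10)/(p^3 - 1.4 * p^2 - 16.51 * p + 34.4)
Denominator: p^3 - 1.4*p^2 - 16.51*p + 34.4 = (p - 2.5)(p + 4.3)(p - 3.2). Poles: -4.3, 2.5, 3.2. Unstable (2 pole(s) in RHP)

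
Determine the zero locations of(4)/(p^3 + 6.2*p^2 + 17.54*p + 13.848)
Numerator is a nonzero constant (4) → Zeros: none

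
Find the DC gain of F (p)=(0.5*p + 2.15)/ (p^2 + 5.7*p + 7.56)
DC gain = F(0) = num(0)/den(0) = 2.15/7.56 = 0.2844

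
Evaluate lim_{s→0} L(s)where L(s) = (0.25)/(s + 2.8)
DC gain = L(0) = num(0)/den(0) = 0.25/2.8 = 0.08929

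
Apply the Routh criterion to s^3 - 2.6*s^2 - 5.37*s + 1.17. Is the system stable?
Routh array:
s^3: [1, -5.37]; s^2: [-2.6, 1.17]; s^1: [-4.92]; s^0: [1.17]
First column: [1, -2.6, -4.92, 1.17]. Sign changes = 2.
No, unstable (2 RHP root(s))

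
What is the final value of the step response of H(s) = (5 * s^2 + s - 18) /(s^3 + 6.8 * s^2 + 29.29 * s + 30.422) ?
FVT: lim_{t→∞} y(t) = lim_{s→0} s*Y(s) where Y(s) = H(s)/s.
= lim_{s→0} H(s) = H(0) = num(0)/den(0) = -18/30.422 = -0.5917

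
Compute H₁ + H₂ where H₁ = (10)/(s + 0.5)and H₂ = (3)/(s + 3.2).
Parallel: H = H₁ + H₂ = (n₁·d₂ + n₂·d₁)/(d₁·d₂).
n₁·d₂ = 10*s + 32. n₂·d₁ = 3*s + 1.5. Sum = 13*s + 33.5. d₁·d₂ = s^2 + 3.7*s + 1.6.
H(s) = (13*s + 33.5)/(s^2 + 3.7*s + 1.6)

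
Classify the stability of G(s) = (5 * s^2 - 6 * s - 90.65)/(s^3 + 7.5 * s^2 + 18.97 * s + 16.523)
Denominator: s^3 + 7.5*s^2 + 18.97*s + 16.523 = (s + 3.1)(s^2 + 4.4*s + 5.33). Poles: -2.2 + 0.7j, -2.2 - 0.7j, -3.1. Stable (all poles in LHP)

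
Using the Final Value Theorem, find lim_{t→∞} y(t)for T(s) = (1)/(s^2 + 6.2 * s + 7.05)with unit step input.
FVT: lim_{t→∞} y(t) = lim_{s→0} s*Y(s) where Y(s) = T(s)/s.
= lim_{s→0} T(s) = T(0) = num(0)/den(0) = 1/7.05 = 0.1418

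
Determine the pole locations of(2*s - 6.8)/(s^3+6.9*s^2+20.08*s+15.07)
Set denominator = 0: s^3 + 6.9*s^2 + 20.08*s + 15.07 = (s + 1.1)(s^2 + 5.8*s + 13.7) = 0 → Poles: -1.1, -2.9 + 2.3j, -2.9 - 2.3j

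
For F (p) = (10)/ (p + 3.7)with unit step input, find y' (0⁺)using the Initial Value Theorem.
IVT: y'(0⁺) = lim_{p→∞} p²·Y(p) = lim_{p→∞} p·F(p).
deg(num) = 0, deg(den) = 1, relative degree = 1, so p·F(p) → (leading num)/(leading den) = 10/1 = 10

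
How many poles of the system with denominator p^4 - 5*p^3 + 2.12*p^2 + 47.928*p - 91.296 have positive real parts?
p^4 - 5*p^3 + 2.12*p^2 + 47.928*p - 91.296 = (p - 2.4)(p + 3)(p^2 - 5.6*p + 12.68). Poles: -3, 2.4, 2.8 + 2.2j, 2.8 - 2.2j. RHP poles (Re>0): 3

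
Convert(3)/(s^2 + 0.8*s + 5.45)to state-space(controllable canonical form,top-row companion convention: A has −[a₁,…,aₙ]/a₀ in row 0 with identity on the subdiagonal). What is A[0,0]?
Reachable canonical form for den = s^2 + 0.8*s + 5.45: top row of A = -[a₁,a₂,...,aₙ]/a₀, ones on the subdiagonal, zeros elsewhere.
A = [[-0.8, -5.45], [1, 0]].
A[0,0] = -0.8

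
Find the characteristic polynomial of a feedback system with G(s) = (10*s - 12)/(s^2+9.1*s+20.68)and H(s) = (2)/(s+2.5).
Characteristic poly = G_den * H_den + G_num * H_num = (s^3 + 11.6*s^2 + 43.43*s + 51.7) + (20*s - 24) = s^3 + 11.6*s^2 + 63.43*s + 27.7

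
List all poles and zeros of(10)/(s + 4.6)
Set denominator = 0: s + 4.6 = 0 → Poles: -4.6
Numerator is a nonzero constant (10) → Zeros: none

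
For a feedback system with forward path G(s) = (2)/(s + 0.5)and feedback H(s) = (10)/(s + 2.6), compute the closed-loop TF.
Closed-loop T = G/(1+GH).
Numerator: G_num * H_den = 2*s + 5.2.
Denominator: G_den * H_den + G_num * H_num = (s^2 + 3.1*s + 1.3) + (20) = s^2 + 3.1*s + 21.3.
T(s) = (2*s + 5.2)/(s^2 + 3.1*s + 21.3)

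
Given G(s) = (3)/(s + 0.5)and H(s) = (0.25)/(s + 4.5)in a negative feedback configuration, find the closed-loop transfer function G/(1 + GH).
Closed-loop T = G/(1+GH).
Numerator: G_num * H_den = 3*s + 13.5.
Denominator: G_den * H_den + G_num * H_num = (s^2 + 5*s + 2.25) + (0.75) = s^2 + 5*s + 3.
T(s) = (3*s + 13.5)/(s^2 + 5*s + 3)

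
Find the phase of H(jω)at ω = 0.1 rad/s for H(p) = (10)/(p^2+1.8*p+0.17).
Substitute p = j*0.1: H(j0.1) = 27.5862 - 31.0345j.
∠H(j0.1) = atan2(Im, Re) = atan2(-31.0345, 27.5862) = -48.37°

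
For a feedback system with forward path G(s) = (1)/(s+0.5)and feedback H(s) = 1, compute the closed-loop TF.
Closed-loop T = G/(1+GH).
Numerator: G_num * H_den = 1.
Denominator: G_den * H_den + G_num * H_num = (s + 0.5) + (1) = s + 1.5.
T(s) = (1)/(s + 1.5)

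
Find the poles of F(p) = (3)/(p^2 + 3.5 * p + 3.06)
Set denominator = 0: p^2 + 3.5*p + 3.06 = (p + 1.7)(p + 1.8) = 0 → Poles: -1.7, -1.8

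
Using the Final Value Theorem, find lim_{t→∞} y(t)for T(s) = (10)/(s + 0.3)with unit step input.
FVT: lim_{t→∞} y(t) = lim_{s→0} s*Y(s) where Y(s) = T(s)/s.
= lim_{s→0} T(s) = T(0) = num(0)/den(0) = 10/0.3 = 33.33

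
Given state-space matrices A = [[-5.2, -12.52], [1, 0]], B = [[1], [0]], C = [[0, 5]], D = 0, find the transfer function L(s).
L(s) = C(sI - A)⁻¹B + D.
Characteristic polynomial det(sI - A) = s^2 + 5.2*s + 12.52.
Numerator from C·adj(sI-A)·B + D·det(sI-A) = 5.
L(s) = (5)/(s^2 + 5.2*s + 12.52)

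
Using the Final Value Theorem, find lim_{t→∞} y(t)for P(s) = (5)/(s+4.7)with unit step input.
FVT: lim_{t→∞} y(t) = lim_{s→0} s*Y(s) where Y(s) = P(s)/s.
= lim_{s→0} P(s) = P(0) = num(0)/den(0) = 5/4.7 = 1.064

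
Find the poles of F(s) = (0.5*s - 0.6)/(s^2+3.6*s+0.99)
Set denominator = 0: s^2 + 3.6*s + 0.99 = (s + 3.3)(s + 0.3) = 0 → Poles: -0.3, -3.3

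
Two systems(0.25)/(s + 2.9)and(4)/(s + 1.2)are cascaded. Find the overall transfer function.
Series: H = H₁ · H₂ = (n₁·n₂)/(d₁·d₂).
Num: n₁·n₂ = 1. Den: d₁·d₂ = s^2 + 4.1*s + 3.48.
H(s) = (1)/(s^2 + 4.1*s + 3.48)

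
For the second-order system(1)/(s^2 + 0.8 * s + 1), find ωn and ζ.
Standard form: ωn²/(s²+2ζωn·s+ωn²).
const=1=ωn² → ωn=1, s coeff=0.8=2ζωn → ζ=0.4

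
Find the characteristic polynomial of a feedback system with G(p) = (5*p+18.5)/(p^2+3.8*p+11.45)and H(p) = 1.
Characteristic poly = G_den * H_den + G_num * H_num = (p^2 + 3.8*p + 11.45) + (5*p + 18.5) = p^2 + 8.8*p + 29.95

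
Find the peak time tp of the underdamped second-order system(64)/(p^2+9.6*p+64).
Standard form: ωn²/(p²+2ζωn·p+ωn²) → ωn = 8, ζ = 0.6.
ωd = ωn·√(1-ζ²) = 8·√(1-0.6²) = 6.4.
tp = π/ωd = π/6.4 = 0.4909 s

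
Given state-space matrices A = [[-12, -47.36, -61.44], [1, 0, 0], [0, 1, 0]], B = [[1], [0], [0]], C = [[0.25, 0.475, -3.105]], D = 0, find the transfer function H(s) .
H(s) = C(sI - A)⁻¹B + D.
Characteristic polynomial det(sI - A) = s^3 + 12*s^2 + 47.36*s + 61.44.
Numerator from C·adj(sI-A)·B + D·det(sI-A) = 0.25*s^2 + 0.475*s - 3.105.
H(s) = (0.25*s^2 + 0.475*s - 3.105)/(s^3 + 12*s^2 + 47.36*s + 61.44)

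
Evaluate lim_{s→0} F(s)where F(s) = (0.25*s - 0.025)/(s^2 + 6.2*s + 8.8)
DC gain = F(0) = num(0)/den(0) = -0.025/8.8 = -0.002841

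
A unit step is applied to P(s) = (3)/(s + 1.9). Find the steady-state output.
FVT: lim_{t→∞} y(t) = lim_{s→0} s*Y(s) where Y(s) = P(s)/s.
= lim_{s→0} P(s) = P(0) = num(0)/den(0) = 3/1.9 = 1.579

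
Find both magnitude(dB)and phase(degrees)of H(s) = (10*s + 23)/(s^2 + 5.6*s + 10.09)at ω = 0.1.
Substitute s = j*0.1: H(j0.1) = 2.28022 - 0.0274725j.
|H| = 20*log₁₀(sqrt(Re²+Im²)) = 7.16 dB.
∠H = atan2(Im, Re) = -0.69°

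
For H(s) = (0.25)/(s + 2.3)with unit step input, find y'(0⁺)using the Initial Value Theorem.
IVT: y'(0⁺) = lim_{s→∞} s²·Y(s) = lim_{s→∞} s·H(s).
deg(num) = 0, deg(den) = 1, relative degree = 1, so s·H(s) → (leading num)/(leading den) = 0.25/1 = 0.25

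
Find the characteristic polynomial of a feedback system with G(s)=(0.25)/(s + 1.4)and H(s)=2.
Characteristic poly = G_den * H_den + G_num * H_num = (s + 1.4) + (0.5) = s + 1.9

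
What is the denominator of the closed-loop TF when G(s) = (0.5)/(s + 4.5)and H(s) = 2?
Characteristic poly = G_den * H_den + G_num * H_num = (s + 4.5) + (1) = s + 5.5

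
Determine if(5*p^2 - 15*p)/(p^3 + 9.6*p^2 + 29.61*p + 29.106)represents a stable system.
Denominator: p^3 + 9.6*p^2 + 29.61*p + 29.106 = (p + 4.2)(p + 3.3)(p + 2.1). Poles: -2.1, -3.3, -4.2. All Re(p)<0: Yes (stable)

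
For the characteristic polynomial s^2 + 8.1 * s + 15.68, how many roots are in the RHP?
s^2 + 8.1*s + 15.68 = (s + 4.9)(s + 3.2). Poles: -3.2, -4.9. RHP poles (Re>0): 0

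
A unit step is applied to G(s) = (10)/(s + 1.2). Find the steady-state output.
FVT: lim_{t→∞} y(t) = lim_{s→0} s*Y(s) where Y(s) = G(s)/s.
= lim_{s→0} G(s) = G(0) = num(0)/den(0) = 10/1.2 = 8.333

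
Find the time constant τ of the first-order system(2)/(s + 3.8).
First-order system: τ = -1/pole. Pole = -3.8. τ = -1/(-3.8) = 0.2632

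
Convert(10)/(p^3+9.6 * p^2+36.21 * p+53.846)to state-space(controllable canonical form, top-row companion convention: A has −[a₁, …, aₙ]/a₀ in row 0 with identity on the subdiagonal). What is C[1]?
Reachable canonical form: C = numerator coefficients (right-aligned, zero-padded to length n).
num = 10, C = [[0, 0, 10]].
C[1] = 0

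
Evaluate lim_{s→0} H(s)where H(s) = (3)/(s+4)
DC gain = H(0) = num(0)/den(0) = 3/4 = 0.75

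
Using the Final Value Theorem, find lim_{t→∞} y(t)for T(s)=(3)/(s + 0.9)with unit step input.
FVT: lim_{t→∞} y(t) = lim_{s→0} s*Y(s) where Y(s) = T(s)/s.
= lim_{s→0} T(s) = T(0) = num(0)/den(0) = 3/0.9 = 3.333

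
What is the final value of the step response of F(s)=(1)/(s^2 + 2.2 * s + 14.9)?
FVT: lim_{t→∞} y(t) = lim_{s→0} s*Y(s) where Y(s) = F(s)/s.
= lim_{s→0} F(s) = F(0) = num(0)/den(0) = 1/14.9 = 0.06711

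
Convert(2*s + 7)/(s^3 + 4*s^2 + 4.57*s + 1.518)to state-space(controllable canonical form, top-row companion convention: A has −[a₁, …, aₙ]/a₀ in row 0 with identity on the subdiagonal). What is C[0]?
Reachable canonical form: C = numerator coefficients (right-aligned, zero-padded to length n).
num = 2*s + 7, C = [[0, 2, 7]].
C[0] = 0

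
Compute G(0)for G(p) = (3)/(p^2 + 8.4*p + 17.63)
DC gain = G(0) = num(0)/den(0) = 3/17.63 = 0.1702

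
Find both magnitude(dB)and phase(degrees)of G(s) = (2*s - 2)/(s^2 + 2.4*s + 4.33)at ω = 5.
Substitute s = j*5: G(j5) = 0.282434 - 0.319826j.
|G| = 20*log₁₀(sqrt(Re²+Im²)) = -7.40 dB.
∠G = atan2(Im, Re) = -48.55°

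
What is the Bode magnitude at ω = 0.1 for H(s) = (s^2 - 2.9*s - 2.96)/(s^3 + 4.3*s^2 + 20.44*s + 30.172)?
Substitute s = j*0.1: H(j0.1) = -0.0987746 - 0.00292753j.
|H(j0.1)| = sqrt(Re² + Im²) = 0.09882.
20*log₁₀(0.09882) = -20.10 dB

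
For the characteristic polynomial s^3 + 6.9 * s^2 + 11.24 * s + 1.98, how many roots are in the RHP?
s^3 + 6.9*s^2 + 11.24*s + 1.98 = (s + 0.2)(s + 4.5)(s + 2.2). Poles: -0.2, -2.2, -4.5. RHP poles (Re>0): 0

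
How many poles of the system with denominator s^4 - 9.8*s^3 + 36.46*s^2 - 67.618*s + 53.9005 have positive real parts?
s^4 - 9.8*s^3 + 36.46*s^2 - 67.618*s + 53.9005 = (s - 4.3)(s - 2.3)(s^2 - 3.2*s + 5.45). Poles: 1.6 + 1.7j, 1.6 - 1.7j, 2.3, 4.3. RHP poles (Re>0): 4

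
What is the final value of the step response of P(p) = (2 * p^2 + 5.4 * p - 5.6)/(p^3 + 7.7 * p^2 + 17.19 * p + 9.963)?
FVT: lim_{t→∞} y(t) = lim_{p→0} p*Y(p) where Y(p) = P(p)/p.
= lim_{p→0} P(p) = P(0) = num(0)/den(0) = -5.6/9.963 = -0.5621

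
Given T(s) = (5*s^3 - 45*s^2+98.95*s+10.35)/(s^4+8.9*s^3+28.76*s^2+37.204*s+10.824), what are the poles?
Set denominator = 0: s^4 + 8.9*s^3 + 28.76*s^2 + 37.204*s + 10.824 = (s + 0.4)(s + 3.3)(s^2 + 5.2*s + 8.2) = 0 → Poles: -0.4, -2.6 + 1.2j, -2.6 - 1.2j, -3.3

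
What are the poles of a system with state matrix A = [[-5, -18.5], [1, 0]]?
Eigenvalues solve det(λI - A) = 0.
Characteristic polynomial: λ^2 + 5*λ + 18.5 = 0.
Roots: -2.5 + 3.5j, -2.5 - 3.5j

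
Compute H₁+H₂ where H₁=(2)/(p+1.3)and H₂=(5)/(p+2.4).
Parallel: H = H₁ + H₂ = (n₁·d₂ + n₂·d₁)/(d₁·d₂).
n₁·d₂ = 2*p + 4.8. n₂·d₁ = 5*p + 6.5. Sum = 7*p + 11.3. d₁·d₂ = p^2 + 3.7*p + 3.12.
H(p) = (7*p + 11.3)/(p^2 + 3.7*p + 3.12)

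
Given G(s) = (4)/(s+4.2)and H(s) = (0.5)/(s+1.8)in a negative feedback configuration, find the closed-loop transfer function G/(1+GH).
Closed-loop T = G/(1+GH).
Numerator: G_num * H_den = 4*s + 7.2.
Denominator: G_den * H_den + G_num * H_num = (s^2 + 6*s + 7.56) + (2) = s^2 + 6*s + 9.56.
T(s) = (4*s + 7.2)/(s^2 + 6*s + 9.56)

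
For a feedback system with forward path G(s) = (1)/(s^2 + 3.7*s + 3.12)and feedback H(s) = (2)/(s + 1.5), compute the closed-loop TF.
Closed-loop T = G/(1+GH).
Numerator: G_num * H_den = s + 1.5.
Denominator: G_den * H_den + G_num * H_num = (s^3 + 5.2*s^2 + 8.67*s + 4.68) + (2) = s^3 + 5.2*s^2 + 8.67*s + 6.68.
T(s) = (s + 1.5)/(s^3 + 5.2*s^2 + 8.67*s + 6.68)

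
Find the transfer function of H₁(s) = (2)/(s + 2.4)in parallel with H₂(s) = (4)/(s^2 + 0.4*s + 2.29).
Parallel: H = H₁ + H₂ = (n₁·d₂ + n₂·d₁)/(d₁·d₂).
n₁·d₂ = 2*s^2 + 0.8*s + 4.58. n₂·d₁ = 4*s + 9.6. Sum = 2*s^2 + 4.8*s + 14.18. d₁·d₂ = s^3 + 2.8*s^2 + 3.25*s + 5.496.
H(s) = (2*s^2 + 4.8*s + 14.18)/(s^3 + 2.8*s^2 + 3.25*s + 5.496)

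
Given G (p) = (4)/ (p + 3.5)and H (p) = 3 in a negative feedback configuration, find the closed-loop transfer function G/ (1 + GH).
Closed-loop T = G/(1+GH).
Numerator: G_num * H_den = 4.
Denominator: G_den * H_den + G_num * H_num = (p + 3.5) + (12) = p + 15.5.
T(p) = (4)/(p + 15.5)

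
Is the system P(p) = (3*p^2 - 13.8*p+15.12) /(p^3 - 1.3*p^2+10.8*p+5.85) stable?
Denominator: p^3 - 1.3*p^2 + 10.8*p + 5.85 = (p + 0.5)(p^2 - 1.8*p + 11.7). Poles: -0.5, 0.9 + 3.3j, 0.9 - 3.3j. All Re(p)<0: No (unstable)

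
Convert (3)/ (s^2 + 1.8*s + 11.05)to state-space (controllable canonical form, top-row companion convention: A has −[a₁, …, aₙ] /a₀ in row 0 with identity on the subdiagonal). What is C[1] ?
Reachable canonical form: C = numerator coefficients (right-aligned, zero-padded to length n).
num = 3, C = [[0, 3]].
C[1] = 3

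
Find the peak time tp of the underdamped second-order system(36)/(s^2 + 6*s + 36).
Standard form: ωn²/(s²+2ζωn·s+ωn²) → ωn = 6, ζ = 0.5.
ωd = ωn·√(1-ζ²) = 6·√(1-0.5²) = 5.196.
tp = π/ωd = π/5.196 = 0.6046 s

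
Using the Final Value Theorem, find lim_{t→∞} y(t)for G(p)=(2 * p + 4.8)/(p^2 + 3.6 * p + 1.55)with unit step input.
FVT: lim_{t→∞} y(t) = lim_{p→0} p*Y(p) where Y(p) = G(p)/p.
= lim_{p→0} G(p) = G(0) = num(0)/den(0) = 4.8/1.55 = 3.097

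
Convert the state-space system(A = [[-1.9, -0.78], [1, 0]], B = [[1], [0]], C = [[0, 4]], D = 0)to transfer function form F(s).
F(s) = C(sI - A)⁻¹B + D.
Characteristic polynomial det(sI - A) = s^2 + 1.9*s + 0.78.
Numerator from C·adj(sI-A)·B + D·det(sI-A) = 4.
F(s) = (4)/(s^2 + 1.9*s + 0.78)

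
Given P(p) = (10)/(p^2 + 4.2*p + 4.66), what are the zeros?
Numerator is a nonzero constant (10) → Zeros: none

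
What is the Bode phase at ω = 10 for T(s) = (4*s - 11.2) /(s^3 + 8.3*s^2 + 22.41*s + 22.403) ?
Substitute s = j*10: T(j10) = -0.0175333 - 0.0326845j.
∠T(j10) = atan2(Im, Re) = atan2(-0.0326845, -0.0175333) = -118.21°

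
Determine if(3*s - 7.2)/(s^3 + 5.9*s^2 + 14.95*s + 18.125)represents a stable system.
Denominator: s^3 + 5.9*s^2 + 14.95*s + 18.125 = (s + 2.9)(s^2 + 3*s + 6.25). Poles: -1.5 + 2j, -1.5 - 2j, -2.9. All Re(p)<0: Yes (stable)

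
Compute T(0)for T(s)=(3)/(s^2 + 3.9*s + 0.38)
DC gain = T(0) = num(0)/den(0) = 3/0.38 = 7.895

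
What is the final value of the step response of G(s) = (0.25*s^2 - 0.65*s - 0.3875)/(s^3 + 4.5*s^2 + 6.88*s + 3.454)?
FVT: lim_{t→∞} y(t) = lim_{s→0} s*Y(s) where Y(s) = G(s)/s.
= lim_{s→0} G(s) = G(0) = num(0)/den(0) = -0.3875/3.454 = -0.1122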